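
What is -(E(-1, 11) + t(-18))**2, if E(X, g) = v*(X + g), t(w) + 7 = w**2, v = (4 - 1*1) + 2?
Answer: -134689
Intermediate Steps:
v = 5 (v = (4 - 1) + 2 = 3 + 2 = 5)
t(w) = -7 + w**2
E(X, g) = 5*X + 5*g (E(X, g) = 5*(X + g) = 5*X + 5*g)
-(E(-1, 11) + t(-18))**2 = -((5*(-1) + 5*11) + (-7 + (-18)**2))**2 = -((-5 + 55) + (-7 + 324))**2 = -(50 + 317)**2 = -1*367**2 = -1*134689 = -134689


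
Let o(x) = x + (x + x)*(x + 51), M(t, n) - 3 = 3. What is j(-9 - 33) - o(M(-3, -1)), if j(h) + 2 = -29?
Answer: -721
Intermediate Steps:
j(h) = -31 (j(h) = -2 - 29 = -31)
M(t, n) = 6 (M(t, n) = 3 + 3 = 6)
o(x) = x + 2*x*(51 + x) (o(x) = x + (2*x)*(51 + x) = x + 2*x*(51 + x))
j(-9 - 33) - o(M(-3, -1)) = -31 - 6*(103 + 2*6) = -31 - 6*(103 + 12) = -31 - 6*115 = -31 - 1*690 = -31 - 690 = -721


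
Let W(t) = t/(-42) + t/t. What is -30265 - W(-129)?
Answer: -423767/14 ≈ -30269.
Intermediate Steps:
W(t) = 1 - t/42 (W(t) = t*(-1/42) + 1 = -t/42 + 1 = 1 - t/42)
-30265 - W(-129) = -30265 - (1 - 1/42*(-129)) = -30265 - (1 + 43/14) = -30265 - 1*57/14 = -30265 - 57/14 = -423767/14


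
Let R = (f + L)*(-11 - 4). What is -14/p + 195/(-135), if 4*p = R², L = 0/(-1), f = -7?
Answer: -761/525 ≈ -1.4495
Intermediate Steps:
L = 0 (L = 0*(-1) = 0)
R = 105 (R = (-7 + 0)*(-11 - 4) = -7*(-15) = 105)
p = 11025/4 (p = (¼)*105² = (¼)*11025 = 11025/4 ≈ 2756.3)
-14/p + 195/(-135) = -14/11025/4 + 195/(-135) = -14*4/11025 + 195*(-1/135) = -8/1575 - 13/9 = -761/525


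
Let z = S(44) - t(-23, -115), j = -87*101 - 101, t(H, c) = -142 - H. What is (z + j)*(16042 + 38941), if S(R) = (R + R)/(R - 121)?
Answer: -3375461353/7 ≈ -4.8221e+8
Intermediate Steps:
j = -8888 (j = -8787 - 101 = -8888)
S(R) = 2*R/(-121 + R) (S(R) = (2*R)/(-121 + R) = 2*R/(-121 + R))
z = 825/7 (z = 2*44/(-121 + 44) - (-142 - 1*(-23)) = 2*44/(-77) - (-142 + 23) = 2*44*(-1/77) - 1*(-119) = -8/7 + 119 = 825/7 ≈ 117.86)
(z + j)*(16042 + 38941) = (825/7 - 8888)*(16042 + 38941) = -61391/7*54983 = -3375461353/7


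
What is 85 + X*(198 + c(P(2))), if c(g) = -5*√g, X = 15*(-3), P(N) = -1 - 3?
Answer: -8825 + 450*I ≈ -8825.0 + 450.0*I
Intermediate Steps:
P(N) = -4
X = -45
85 + X*(198 + c(P(2))) = 85 - 45*(198 - 10*I) = 85 + (-8910 + 450*I) = -8825 + 450*I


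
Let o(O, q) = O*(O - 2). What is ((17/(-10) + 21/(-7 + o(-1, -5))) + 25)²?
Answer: 130321/400 ≈ 325.80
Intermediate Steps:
o(O, q) = O*(-2 + O)
((17/(-10) + 21/(-7 + o(-1, -5))) + 25)² = ((17/(-10) + 21/(-7 - (-2 - 1))) + 25)² = ((17*(-⅒) + 21/(-7 - 1*(-3))) + 25)² = ((-17/10 + 21/(-7 + 3)) + 25)² = ((-17/10 + 21/(-4)) + 25)² = ((-17/10 + 21*(-¼)) + 25)² = ((-17/10 - 21/4) + 25)² = (-139/20 + 25)² = (361/20)² = 130321/400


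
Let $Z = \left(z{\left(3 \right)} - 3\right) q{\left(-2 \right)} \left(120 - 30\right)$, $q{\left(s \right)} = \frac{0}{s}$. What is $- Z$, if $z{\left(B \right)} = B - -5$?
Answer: $0$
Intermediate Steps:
$z{\left(B \right)} = 5 + B$ ($z{\left(B \right)} = B + 5 = 5 + B$)
$q{\left(s \right)} = 0$
$Z = 0$ ($Z = \left(\left(5 + 3\right) - 3\right) 0 \left(120 - 30\right) = \left(8 - 3\right) 0 \cdot 90 = 5 \cdot 0 \cdot 90 = 0 \cdot 90 = 0$)
$- Z = \left(-1\right) 0 = 0$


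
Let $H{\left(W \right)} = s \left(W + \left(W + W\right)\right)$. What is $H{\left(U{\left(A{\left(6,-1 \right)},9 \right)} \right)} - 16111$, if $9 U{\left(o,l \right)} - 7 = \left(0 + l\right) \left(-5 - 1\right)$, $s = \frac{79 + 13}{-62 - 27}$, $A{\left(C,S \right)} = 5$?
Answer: $- \frac{4297313}{267} \approx -16095.0$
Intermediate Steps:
$s = - \frac{92}{89}$ ($s = \frac{92}{-89} = 92 \left(- \frac{1}{89}\right) = - \frac{92}{89} \approx -1.0337$)
$U{\left(o,l \right)} = \frac{7}{9} - \frac{2 l}{3}$ ($U{\left(o,l \right)} = \frac{7}{9} + \frac{\left(0 + l\right) \left(-5 - 1\right)}{9} = \frac{7}{9} + \frac{l \left(-6\right)}{9} = \frac{7}{9} + \frac{\left(-6\right) l}{9} = \frac{7}{9} - \frac{2 l}{3}$)
$H{\left(W \right)} = - \frac{276 W}{89}$ ($H{\left(W \right)} = - \frac{92 \left(W + \left(W + W\right)\right)}{89} = - \frac{92 \left(W + 2 W\right)}{89} = - \frac{92 \cdot 3 W}{89} = - \frac{276 W}{89}$)
$H{\left(U{\left(A{\left(6,-1 \right)},9 \right)} \right)} - 16111 = - \frac{276 \left(\frac{7}{9} - 6\right)}{89} - 16111 = \left(- \frac{276}{89}\right) \left(- \frac{47}{9}\right) - 16111 = \frac{4324}{267} - 16111 = - \frac{4297313}{267}$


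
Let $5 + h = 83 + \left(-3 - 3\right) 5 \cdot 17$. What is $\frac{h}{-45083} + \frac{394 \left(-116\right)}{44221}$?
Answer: $- \frac{2041369960}{1993615343} \approx -1.024$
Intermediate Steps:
$h = -432$ ($h = -5 + \left(83 + \left(-3 - 3\right) 5 \cdot 17\right) = -5 + \left(83 + \left(-6\right) 5 \cdot 17\right) = -5 + \left(83 - 510\right) = -5 - 427 = -432$)
$\frac{h}{-45083} + \frac{394 \left(-116\right)}{44221} = - \frac{432}{-45083} + \frac{394 \left(-116\right)}{44221} = \left(-432\right) \left(- \frac{1}{45083}\right) - \frac{45704}{44221} = \frac{432}{45083} - \frac{45704}{44221} = - \frac{2041369960}{1993615343}$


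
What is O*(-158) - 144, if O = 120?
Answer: -19104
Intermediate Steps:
O*(-158) - 144 = 120*(-158) - 144 = -18960 - 144 = -19104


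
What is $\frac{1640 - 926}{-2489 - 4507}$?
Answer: $- \frac{119}{1166} \approx -0.10206$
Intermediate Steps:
$\frac{1640 - 926}{-2489 - 4507} = \frac{714}{-6996} = 714 \left(- \frac{1}{6996}\right) = - \frac{119}{1166}$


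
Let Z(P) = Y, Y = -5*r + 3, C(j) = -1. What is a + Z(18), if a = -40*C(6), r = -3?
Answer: 58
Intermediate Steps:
Y = 18 (Y = -5*(-3) + 3 = 15 + 3 = 18)
Z(P) = 18
a = 40 (a = -40*(-1) = 40)
a + Z(18) = 40 + 18 = 58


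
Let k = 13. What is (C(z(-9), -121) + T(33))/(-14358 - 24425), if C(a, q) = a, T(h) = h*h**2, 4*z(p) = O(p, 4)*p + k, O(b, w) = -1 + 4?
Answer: -71867/77566 ≈ -0.92653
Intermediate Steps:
O(b, w) = 3
z(p) = 13/4 + 3*p/4 (z(p) = (3*p + 13)/4 = (13 + 3*p)/4 = 13/4 + 3*p/4)
T(h) = h**3
(C(z(-9), -121) + T(33))/(-14358 - 24425) = ((13/4 + (3/4)*(-9)) + 33**3)/(-14358 - 24425) = ((13/4 - 27/4) + 35937)/(-38783) = (-7/2 + 35937)*(-1/38783) = (71867/2)*(-1/38783) = -71867/77566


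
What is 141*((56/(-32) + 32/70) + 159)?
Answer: 3113139/140 ≈ 22237.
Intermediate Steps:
141*((56/(-32) + 32/70) + 159) = 141*((56*(-1/32) + 32*(1/70)) + 159) = 141*((-7/4 + 16/35) + 159) = 141*(-181/140 + 159) = 141*(22079/140) = 3113139/140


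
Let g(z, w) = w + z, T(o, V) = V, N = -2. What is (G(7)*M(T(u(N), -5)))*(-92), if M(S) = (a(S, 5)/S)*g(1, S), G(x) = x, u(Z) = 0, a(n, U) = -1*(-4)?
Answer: -10304/5 ≈ -2060.8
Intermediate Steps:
a(n, U) = 4
M(S) = 4*(1 + S)/S (M(S) = (4/S)*(S + 1) = (4/S)*(1 + S) = 4*(1 + S)/S)
(G(7)*M(T(u(N), -5)))*(-92) = (7*(4 + 4/(-5)))*(-92) = (7*(4 + 4*(-1/5)))*(-92) = (7*(4 - 4/5))*(-92) = (7*(16/5))*(-92) = (112/5)*(-92) = -10304/5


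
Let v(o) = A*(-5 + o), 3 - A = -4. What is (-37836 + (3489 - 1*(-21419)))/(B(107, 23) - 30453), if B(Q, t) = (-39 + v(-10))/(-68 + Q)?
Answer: 168064/395937 ≈ 0.42447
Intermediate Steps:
A = 7 (A = 3 - 1*(-4) = 3 + 4 = 7)
v(o) = -35 + 7*o (v(o) = 7*(-5 + o) = -35 + 7*o)
B(Q, t) = -144/(-68 + Q) (B(Q, t) = (-39 + (-35 + 7*(-10)))/(-68 + Q) = (-39 + (-35 - 70))/(-68 + Q) = (-39 - 105)/(-68 + Q) = -144/(-68 + Q))
(-37836 + (3489 - 1*(-21419)))/(B(107, 23) - 30453) = (-37836 + (3489 - 1*(-21419)))/(-144/(-68 + 107) - 30453) = (-37836 + (3489 + 21419))/(-144/39 - 30453) = (-37836 + 24908)/(-144*1/39 - 30453) = -12928/(-48/13 - 30453) = -12928/(-395937/13) = -12928*(-13/395937) = 168064/395937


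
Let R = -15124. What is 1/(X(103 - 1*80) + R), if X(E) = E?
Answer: -1/15101 ≈ -6.6221e-5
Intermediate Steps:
1/(X(103 - 1*80) + R) = 1/((103 - 1*80) - 15124) = 1/((103 - 80) - 15124) = 1/(23 - 15124) = 1/(-15101) = -1/15101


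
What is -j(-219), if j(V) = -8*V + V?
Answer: -1533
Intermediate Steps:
j(V) = -7*V
-j(-219) = -(-7)*(-219) = -1*1533 = -1533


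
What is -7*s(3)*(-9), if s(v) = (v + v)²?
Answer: 2268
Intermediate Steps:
s(v) = 4*v² (s(v) = (2*v)² = 4*v²)
-7*s(3)*(-9) = -28*3²*(-9) = -28*9*(-9) = -7*36*(-9) = -252*(-9) = 2268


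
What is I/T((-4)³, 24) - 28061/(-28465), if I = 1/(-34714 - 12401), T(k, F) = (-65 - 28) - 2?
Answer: 25119791978/25481441025 ≈ 0.98581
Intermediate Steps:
T(k, F) = -95 (T(k, F) = -93 - 2 = -95)
I = -1/47115 (I = 1/(-47115) = -1/47115 ≈ -2.1225e-5)
I/T((-4)³, 24) - 28061/(-28465) = -1/47115/(-95) - 28061/(-28465) = -1/47115*(-1/95) - 28061*(-1/28465) = 1/4475925 + 28061/28465 = 25119791978/25481441025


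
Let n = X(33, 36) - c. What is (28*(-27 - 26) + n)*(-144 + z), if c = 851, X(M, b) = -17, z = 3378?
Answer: -7606368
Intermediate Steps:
n = -868 (n = -17 - 1*851 = -17 - 851 = -868)
(28*(-27 - 26) + n)*(-144 + z) = (28*(-27 - 26) - 868)*(-144 + 3378) = (28*(-53) - 868)*3234 = (-1484 - 868)*3234 = -2352*3234 = -7606368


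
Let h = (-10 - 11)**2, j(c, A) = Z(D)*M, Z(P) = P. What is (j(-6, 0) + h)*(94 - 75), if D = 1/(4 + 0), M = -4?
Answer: 8360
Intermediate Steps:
D = 1/4 ≈ 0.25000
j(c, A) = -1 (j(c, A) = (1/4)*(-4) = -1)
h = 441 (h = (-21)**2 = 441)
(j(-6, 0) + h)*(94 - 75) = (-1 + 441)*(94 - 75) = 440*19 = 8360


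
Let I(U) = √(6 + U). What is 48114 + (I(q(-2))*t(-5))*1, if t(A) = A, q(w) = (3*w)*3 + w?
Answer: 48114 - 5*I*√14 ≈ 48114.0 - 18.708*I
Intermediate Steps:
q(w) = 10*w (q(w) = 9*w + w = 10*w)
48114 + (I(q(-2))*t(-5))*1 = 48114 + (√(6 + 10*(-2))*(-5))*1 = 48114 + (√(6 - 20)*(-5))*1 = 48114 + (√(-14)*(-5))*1 = 48114 + ((I*√14)*(-5))*1 = 48114 - 5*I*√14*1 = 48114 - 5*I*√14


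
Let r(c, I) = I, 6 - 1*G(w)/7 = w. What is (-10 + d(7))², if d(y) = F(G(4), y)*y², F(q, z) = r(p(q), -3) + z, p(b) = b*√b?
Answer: 34596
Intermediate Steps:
p(b) = b^(3/2)
G(w) = 42 - 7*w
F(q, z) = -3 + z
d(y) = y²*(-3 + y) (d(y) = (-3 + y)*y² = y²*(-3 + y))
(-10 + d(7))² = (-10 + 7²*(-3 + 7))² = (-10 + 49*4)² = (-10 + 196)² = 186² = 34596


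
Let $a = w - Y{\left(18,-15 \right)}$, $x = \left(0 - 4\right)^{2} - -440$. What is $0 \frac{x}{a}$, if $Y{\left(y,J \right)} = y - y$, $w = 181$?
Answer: $0$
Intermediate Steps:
$Y{\left(y,J \right)} = 0$
$x = 456$ ($x = \left(-4\right)^{2} + 440 = 16 + 440 = 456$)
$a = 181$ ($a = 181 - 0 = 181 + 0 = 181$)
$0 \frac{x}{a} = 0 \cdot \frac{456}{181} = 0$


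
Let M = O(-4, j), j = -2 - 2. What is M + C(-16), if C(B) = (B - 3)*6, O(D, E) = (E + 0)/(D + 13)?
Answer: -1030/9 ≈ -114.44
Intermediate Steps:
j = -4
O(D, E) = E/(13 + D)
M = -4/9 (M = -4/(13 - 4) = -4/9 ≈ -0.44444)
C(B) = -18 + 6*B (C(B) = (-3 + B)*6 = -18 + 6*B)
M + C(-16) = -4/9 + (-18 + 6*(-16)) = -4/9 + (-18 - 96) = -4/9 - 114 = -1030/9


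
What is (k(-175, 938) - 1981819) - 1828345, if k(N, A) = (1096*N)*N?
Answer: 29754836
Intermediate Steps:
k(N, A) = 1096*N**2
(k(-175, 938) - 1981819) - 1828345 = (1096*(-175)**2 - 1981819) - 1828345 = (1096*30625 - 1981819) - 1828345 = (33565000 - 1981819) - 1828345 = 31583181 - 1828345 = 29754836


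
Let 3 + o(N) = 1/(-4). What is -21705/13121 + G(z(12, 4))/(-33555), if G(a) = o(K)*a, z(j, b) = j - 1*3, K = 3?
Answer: -970569981/587033540 ≈ -1.6533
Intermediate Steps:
o(N) = -13/4 (o(N) = -3 + 1/(-4) = -3 - ¼ = -13/4)
z(j, b) = -3 + j (z(j, b) = j - 3 = -3 + j)
G(a) = -13*a/4
-21705/13121 + G(z(12, 4))/(-33555) = -21705/13121 - 13*(-3 + 12)/4/(-33555) = -21705*1/13121 - 13/4*9*(-1/33555) = -21705/13121 - 117/4*(-1/33555) = -21705/13121 + 39/44740 = -970569981/587033540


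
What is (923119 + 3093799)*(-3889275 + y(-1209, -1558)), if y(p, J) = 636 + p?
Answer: -15625200448464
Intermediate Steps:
(923119 + 3093799)*(-3889275 + y(-1209, -1558)) = (923119 + 3093799)*(-3889275 + (636 - 1209)) = 4016918*(-3889275 - 573) = 4016918*(-3889848) = -15625200448464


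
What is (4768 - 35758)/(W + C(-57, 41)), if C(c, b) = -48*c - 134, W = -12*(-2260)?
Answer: -15495/14861 ≈ -1.0427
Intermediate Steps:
W = 27120
C(c, b) = -134 - 48*c
(4768 - 35758)/(W + C(-57, 41)) = (4768 - 35758)/(27120 + (-134 - 48*(-57))) = -30990/(27120 + (-134 + 2736)) = -30990/(27120 + 2602) = -30990/29722 = -30990*1/29722 = -15495/14861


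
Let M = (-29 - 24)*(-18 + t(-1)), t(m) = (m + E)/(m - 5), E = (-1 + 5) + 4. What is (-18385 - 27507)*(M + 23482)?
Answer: -3372763702/3 ≈ -1.1243e+9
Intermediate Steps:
E = 8 (E = 4 + 4 = 8)
t(m) = (8 + m)/(-5 + m) (t(m) = (m + 8)/(m - 5) = (8 + m)/(-5 + m))
M = 6095/6 (M = (-29 - 24)*(-18 + (8 - 1)/(-5 - 1)) = -53*(-18 + 7/(-6)) = -53*(-18 - 1/6*7) = -53*(-18 - 7/6) = -53*(-115/6) = 6095/6 ≈ 1015.8)
(-18385 - 27507)*(M + 23482) = (-18385 - 27507)*(6095/6 + 23482) = -45892*146987/6 = -3372763702/3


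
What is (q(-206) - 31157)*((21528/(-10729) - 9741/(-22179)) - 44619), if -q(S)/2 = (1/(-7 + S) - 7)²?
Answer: 5018750161556635497124/3598646259393 ≈ 1.3946e+9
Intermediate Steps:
q(S) = -2*(-7 + 1/(-7 + S))² (q(S) = -2*(1/(-7 + S) - 7)² = -2*(-7 + 1/(-7 + S))²)
(q(-206) - 31157)*((21528/(-10729) - 9741/(-22179)) - 44619) = (-2*(-50 + 7*(-206))²/(-7 - 206)² - 31157)*((21528/(-10729) - 9741/(-22179)) - 44619) = (-2*(-50 - 1442)²/(-213)² - 31157)*((21528*(-1/10729) - 9741*(-1/22179)) - 44619) = (-2*(-1492)²*1/45369 - 31157)*((-21528/10729 + 3247/7393) - 44619) = (-2*2226064*1/45369 - 31157)*(-124319441/79319497 - 44619) = (-4452128/45369 - 31157)*(-3539280956084/79319497) = -1418014061/45369*(-3539280956084/79319497) = 5018750161556635497124/3598646259393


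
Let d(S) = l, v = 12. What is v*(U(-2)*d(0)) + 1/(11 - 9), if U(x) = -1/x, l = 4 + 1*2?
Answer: 73/2 ≈ 36.500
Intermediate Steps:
l = 6 (l = 4 + 2 = 6)
d(S) = 6
v*(U(-2)*d(0)) + 1/(11 - 9) = 12*(-1/(-2)*6) + 1/(11 - 9) = 12*(-1*(-1/2)*6) + 1/2 = 12*((1/2)*6) + 1/2 = 12*3 + 1/2 = 36 + 1/2 = 73/2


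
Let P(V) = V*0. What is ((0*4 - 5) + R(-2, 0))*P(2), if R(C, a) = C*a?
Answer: 0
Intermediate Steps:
P(V) = 0
((0*4 - 5) + R(-2, 0))*P(2) = ((0*4 - 5) - 2*0)*0 = ((0 - 5) + 0)*0 = (-5 + 0)*0 = -5*0 = 0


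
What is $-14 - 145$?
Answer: $-159$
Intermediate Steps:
$-14 - 145 = -159$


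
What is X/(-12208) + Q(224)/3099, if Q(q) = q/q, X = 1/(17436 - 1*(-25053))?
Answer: 172900871/535823000496 ≈ 0.00032268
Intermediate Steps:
X = 1/42489 (X = 1/(17436 + 25053) = 1/42489 ≈ 2.3536e-5)
Q(q) = 1
X/(-12208) + Q(224)/3099 = (1/42489)/(-12208) + 1/3099 = (1/42489)*(-1/12208) + 1*(1/3099) = -1/518705712 + 1/3099 = 172900871/535823000496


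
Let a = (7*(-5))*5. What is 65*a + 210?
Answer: -11165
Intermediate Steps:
a = -175 (a = -35*5 = -175)
65*a + 210 = 65*(-175) + 210 = -11375 + 210 = -11165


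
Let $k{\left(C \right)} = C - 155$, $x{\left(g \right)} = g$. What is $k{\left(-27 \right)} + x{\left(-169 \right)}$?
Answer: $-351$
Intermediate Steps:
$k{\left(C \right)} = -155 + C$
$k{\left(-27 \right)} + x{\left(-169 \right)} = \left(-155 - 27\right) - 169 = -182 - 169 = -351$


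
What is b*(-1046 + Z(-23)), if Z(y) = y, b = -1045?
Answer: 1117105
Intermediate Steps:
b*(-1046 + Z(-23)) = -1045*(-1046 - 23) = -1045*(-1069) = 1117105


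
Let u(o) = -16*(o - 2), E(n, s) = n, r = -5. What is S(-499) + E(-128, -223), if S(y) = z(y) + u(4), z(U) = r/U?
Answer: -79835/499 ≈ -159.99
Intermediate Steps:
u(o) = 32 - 16*o (u(o) = -16*(-2 + o) = 32 - 16*o)
z(U) = -5/U
S(y) = -32 - 5/y (S(y) = -5/y + (32 - 16*4) = -5/y + (32 - 64) = -5/y - 32 = -32 - 5/y)
S(-499) + E(-128, -223) = (-32 - 5/(-499)) - 128 = (-32 - 5*(-1/499)) - 128 = (-32 + 5/499) - 128 = -15963/499 - 128 = -79835/499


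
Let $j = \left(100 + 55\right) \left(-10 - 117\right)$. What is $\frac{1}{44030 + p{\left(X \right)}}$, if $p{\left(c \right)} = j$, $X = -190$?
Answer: $\frac{1}{24345} \approx 4.1076 \cdot 10^{-5}$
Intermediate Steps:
$j = -19685$ ($j = 155 \left(-127\right) = -19685$)
$p{\left(c \right)} = -19685$
$\frac{1}{44030 + p{\left(X \right)}} = \frac{1}{44030 - 19685} = \frac{1}{24345}$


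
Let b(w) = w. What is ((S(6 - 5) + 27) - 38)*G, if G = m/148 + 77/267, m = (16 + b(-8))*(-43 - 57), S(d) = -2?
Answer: 657163/9879 ≈ 66.521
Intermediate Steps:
m = -800 (m = (16 - 8)*(-43 - 57) = 8*(-100) = -800)
G = -50551/9879 (G = -800/148 + 77/267 = -800*1/148 + 77*(1/267) = -200/37 + 77/267 = -50551/9879 ≈ -5.1170)
((S(6 - 5) + 27) - 38)*G = ((-2 + 27) - 38)*(-50551/9879) = (25 - 38)*(-50551/9879) = -13*(-50551/9879) = 657163/9879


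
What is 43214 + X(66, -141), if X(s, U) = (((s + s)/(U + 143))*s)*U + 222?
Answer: -570760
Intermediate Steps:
X(s, U) = 222 + 2*U*s²/(143 + U) (X(s, U) = (((2*s)/(143 + U))*s)*U + 222 = ((2*s/(143 + U))*s)*U + 222 = (2*s²/(143 + U))*U + 222 = 2*U*s²/(143 + U) + 222 = 222 + 2*U*s²/(143 + U))
43214 + X(66, -141) = 43214 + 2*(15873 + 111*(-141) - 141*66²)/(143 - 141) = 43214 + 2*(15873 - 15651 - 141*4356)/2 = 43214 + 2*(½)*(15873 - 15651 - 614196) = 43214 + 2*(½)*(-613974) = 43214 - 613974 = -570760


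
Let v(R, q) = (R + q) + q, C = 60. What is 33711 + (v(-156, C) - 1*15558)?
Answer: 18117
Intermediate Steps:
v(R, q) = R + 2*q
33711 + (v(-156, C) - 1*15558) = 33711 + ((-156 + 2*60) - 1*15558) = 33711 + ((-156 + 120) - 15558) = 33711 + (-36 - 15558) = 33711 - 15594 = 18117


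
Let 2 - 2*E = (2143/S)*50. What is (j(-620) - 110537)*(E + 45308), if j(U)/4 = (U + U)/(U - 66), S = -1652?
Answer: -2839740430947573/566636 ≈ -5.0116e+9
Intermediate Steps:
E = 55227/1652 (E = 1 - 2143/(-1652)*50/2 = 1 - 2143*(-1/1652)*50/2 = 1 - (-2143)*50/3304 = 1 - 1/2*(-53575/826) = 1 + 53575/1652 = 55227/1652 ≈ 33.430)
j(U) = 8*U/(-66 + U) (j(U) = 4*((U + U)/(U - 66)) = 4*((2*U)/(-66 + U)) = 4*(2*U/(-66 + U)) = 8*U/(-66 + U))
(j(-620) - 110537)*(E + 45308) = (8*(-620)/(-66 - 620) - 110537)*(55227/1652 + 45308) = (8*(-620)/(-686) - 110537)*(74904043/1652) = (8*(-620)*(-1/686) - 110537)*(74904043/1652) = (2480/343 - 110537)*(74904043/1652) = -37911711/343*74904043/1652 = -2839740430947573/566636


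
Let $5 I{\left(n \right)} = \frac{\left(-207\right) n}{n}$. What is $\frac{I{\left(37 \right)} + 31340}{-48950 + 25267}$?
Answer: $- \frac{156493}{118415} \approx -1.3216$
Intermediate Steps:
$I{\left(n \right)} = - \frac{207}{5}$ ($I{\left(n \right)} = \frac{- 207 n \frac{1}{n}}{5} = \frac{1}{5} \left(-207\right) = - \frac{207}{5}$)
$\frac{I{\left(37 \right)} + 31340}{-48950 + 25267} = \frac{- \frac{207}{5} + 31340}{-48950 + 25267} = \frac{156493}{5 \left(-23683\right)} = \frac{156493}{5} \left(- \frac{1}{23683}\right) = - \frac{156493}{118415}$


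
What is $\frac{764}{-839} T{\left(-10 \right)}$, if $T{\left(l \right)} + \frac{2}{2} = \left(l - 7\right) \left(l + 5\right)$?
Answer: $- \frac{64176}{839} \approx -76.491$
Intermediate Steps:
$T{\left(l \right)} = -1 + \left(-7 + l\right) \left(5 + l\right)$ ($T{\left(l \right)} = -1 + \left(l - 7\right) \left(l + 5\right) = -1 + \left(-7 + l\right) \left(5 + l\right)$)
$\frac{764}{-839} T{\left(-10 \right)} = \frac{764}{-839} \left(-36 + \left(-10\right)^{2} - -20\right) = 764 \left(- \frac{1}{839}\right) \left(-36 + 100 + 20\right) = \left(- \frac{764}{839}\right) 84 = - \frac{64176}{839}$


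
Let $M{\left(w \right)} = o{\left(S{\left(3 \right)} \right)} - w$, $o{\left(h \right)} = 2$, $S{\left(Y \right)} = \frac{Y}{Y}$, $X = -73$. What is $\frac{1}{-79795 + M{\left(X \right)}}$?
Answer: $- \frac{1}{79720} \approx -1.2544 \cdot 10^{-5}$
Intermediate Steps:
$S{\left(Y \right)} = 1$
$M{\left(w \right)} = 2 - w$
$\frac{1}{-79795 + M{\left(X \right)}} = \frac{1}{-79795 + \left(2 - -73\right)} = \frac{1}{-79795 + \left(2 + 73\right)} = \frac{1}{-79795 + 75} = \frac{1}{-79720} = - \frac{1}{79720}$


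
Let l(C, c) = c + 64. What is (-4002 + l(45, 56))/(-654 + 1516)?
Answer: -1941/431 ≈ -4.5035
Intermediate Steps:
l(C, c) = 64 + c
(-4002 + l(45, 56))/(-654 + 1516) = (-4002 + (64 + 56))/(-654 + 1516) = (-4002 + 120)/862 = -3882*1/862 = -1941/431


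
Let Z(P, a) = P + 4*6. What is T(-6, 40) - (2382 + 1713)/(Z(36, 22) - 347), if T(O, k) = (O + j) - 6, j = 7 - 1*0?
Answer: 380/41 ≈ 9.2683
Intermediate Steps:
Z(P, a) = 24 + P (Z(P, a) = P + 24 = 24 + P)
j = 7 (j = 7 + 0 = 7)
T(O, k) = 1 + O (T(O, k) = (O + 7) - 6 = (7 + O) - 6 = 1 + O)
T(-6, 40) - (2382 + 1713)/(Z(36, 22) - 347) = (1 - 6) - (2382 + 1713)/((24 + 36) - 347) = -5 - 4095/(60 - 347) = -5 - 4095/(-287) = -5 - 4095*(-1)/287 = -5 - 1*(-585/41) = -5 + 585/41 = 380/41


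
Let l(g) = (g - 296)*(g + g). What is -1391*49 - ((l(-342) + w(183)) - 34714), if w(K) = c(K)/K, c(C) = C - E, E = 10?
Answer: -85980344/183 ≈ -4.6984e+5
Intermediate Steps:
c(C) = -10 + C (c(C) = C - 1*10 = C - 10 = -10 + C)
l(g) = 2*g*(-296 + g) (l(g) = (-296 + g)*(2*g) = 2*g*(-296 + g))
w(K) = (-10 + K)/K
-1391*49 - ((l(-342) + w(183)) - 34714) = -1391*49 - ((2*(-342)*(-296 - 342) + (-10 + 183)/183) - 34714) = -68159 - ((2*(-342)*(-638) + (1/183)*173) - 34714) = -68159 - ((436392 + 173/183) - 34714) = -68159 - (79859909/183 - 34714) = -68159 - 1*73507247/183 = -68159 - 73507247/183 = -85980344/183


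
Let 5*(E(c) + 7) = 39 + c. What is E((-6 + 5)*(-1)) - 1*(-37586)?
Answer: 37587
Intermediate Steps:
E(c) = ⅘ + c/5 (E(c) = -7 + (39 + c)/5 = -7 + (39/5 + c/5) = ⅘ + c/5)
E((-6 + 5)*(-1)) - 1*(-37586) = (⅘ + ((-6 + 5)*(-1))/5) - 1*(-37586) = (⅘ + (-1*(-1))/5) + 37586 = (⅘ + (⅕)*1) + 37586 = (⅘ + ⅕) + 37586 = 1 + 37586 = 37587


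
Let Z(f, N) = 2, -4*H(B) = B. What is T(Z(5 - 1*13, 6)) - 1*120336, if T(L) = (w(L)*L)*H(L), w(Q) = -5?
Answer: -120331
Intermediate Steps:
H(B) = -B/4
T(L) = 5*L**2/4 (T(L) = (-5*L)*(-L/4) = 5*L**2/4)
T(Z(5 - 1*13, 6)) - 1*120336 = (5/4)*2**2 - 1*120336 = (5/4)*4 - 120336 = 5 - 120336 = -120331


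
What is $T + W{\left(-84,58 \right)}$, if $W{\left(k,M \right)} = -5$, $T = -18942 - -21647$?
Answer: $2700$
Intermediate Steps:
$T = 2705$ ($T = -18942 + 21647 = 2705$)
$T + W{\left(-84,58 \right)} = 2705 - 5 = 2700$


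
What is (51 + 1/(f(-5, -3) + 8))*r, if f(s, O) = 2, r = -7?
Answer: -3577/10 ≈ -357.70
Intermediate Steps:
(51 + 1/(f(-5, -3) + 8))*r = (51 + 1/(2 + 8))*(-7) = (51 + 1/10)*(-7) = (51 + ⅒)*(-7) = (511/10)*(-7) = -3577/10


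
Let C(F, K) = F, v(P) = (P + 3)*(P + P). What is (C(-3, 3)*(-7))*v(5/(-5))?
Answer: -84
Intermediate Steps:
v(P) = 2*P*(3 + P) (v(P) = (3 + P)*(2*P) = 2*P*(3 + P))
(C(-3, 3)*(-7))*v(5/(-5)) = (-3*(-7))*(2*(5/(-5))*(3 + 5/(-5))) = 21*(2*(5*(-1/5))*(3 + 5*(-1/5))) = 21*(2*(-1)*(3 - 1)) = 21*(2*(-1)*2) = 21*(-4) = -84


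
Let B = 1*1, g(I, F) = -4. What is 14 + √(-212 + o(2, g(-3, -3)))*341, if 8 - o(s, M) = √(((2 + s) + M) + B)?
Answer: 14 + 341*I*√205 ≈ 14.0 + 4882.4*I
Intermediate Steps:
B = 1
o(s, M) = 8 - √(3 + M + s) (o(s, M) = 8 - √(((2 + s) + M) + 1) = 8 - √((2 + M + s) + 1) = 8 - √(3 + M + s))
14 + √(-212 + o(2, g(-3, -3)))*341 = 14 + √(-212 + (8 - √(3 - 4 + 2)))*341 = 14 + √(-212 + (8 - √1))*341 = 14 + √(-212 + (8 - 1*1))*341 = 14 + √(-212 + (8 - 1))*341 = 14 + √(-212 + 7)*341 = 14 + √(-205)*341 = 14 + (I*√205)*341 = 14 + 341*I*√205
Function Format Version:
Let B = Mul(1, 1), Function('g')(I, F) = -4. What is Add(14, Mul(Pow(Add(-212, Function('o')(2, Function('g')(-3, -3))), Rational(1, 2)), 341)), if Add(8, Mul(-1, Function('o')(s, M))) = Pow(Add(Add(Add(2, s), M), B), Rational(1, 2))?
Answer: Add(14, Mul(341, I, Pow(205, Rational(1, 2)))) ≈ Add(14.000, Mul(4882.4, I))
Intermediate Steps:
B = 1
Function('o')(s, M) = Add(8, Mul(-1, Pow(Add(3, M, s), Rational(1, 2)))) (Function('o')(s, M) = Add(8, Mul(-1, Pow(Add(Add(Add(2, s), M), 1), Rational(1, 2)))) = Add(8, Mul(-1, Pow(Add(Add(2, M, s), 1), Rational(1, 2)))) = Add(8, Mul(-1, Pow(Add(3, M, s), Rational(1, 2)))))
Add(14, Mul(Pow(Add(-212, Function('o')(2, Function('g')(-3, -3))), Rational(1, 2)), 341)) = Add(14, Mul(Pow(Add(-212, Add(8, Mul(-1, Pow(Add(3, -4, 2), Rational(1, 2))))), Rational(1, 2)), 341)) = Add(14, Mul(Pow(Add(-212, Add(8, Mul(-1, Pow(1, Rational(1, 2))))), Rational(1, 2)), 341)) = Add(14, Mul(Pow(Add(-212, Add(8, Mul(-1, 1))), Rational(1, 2)), 341)) = Add(14, Mul(Pow(Add(-212, Add(8, -1)), Rational(1, 2)), 341)) = Add(14, Mul(Pow(Add(-212, 7), Rational(1, 2)), 341)) = Add(14, Mul(Pow(-205, Rational(1, 2)), 341)) = Add(14, Mul(Mul(I, Pow(205, Rational(1, 2))), 341)) = Add(14, Mul(341, I, Pow(205, Rational(1, 2))))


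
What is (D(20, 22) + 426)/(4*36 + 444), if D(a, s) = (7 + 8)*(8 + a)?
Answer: 141/98 ≈ 1.4388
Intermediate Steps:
D(a, s) = 120 + 15*a (D(a, s) = 15*(8 + a) = 120 + 15*a)
(D(20, 22) + 426)/(4*36 + 444) = ((120 + 15*20) + 426)/(4*36 + 444) = ((120 + 300) + 426)/(144 + 444) = (420 + 426)/588 = 846*(1/588) = 141/98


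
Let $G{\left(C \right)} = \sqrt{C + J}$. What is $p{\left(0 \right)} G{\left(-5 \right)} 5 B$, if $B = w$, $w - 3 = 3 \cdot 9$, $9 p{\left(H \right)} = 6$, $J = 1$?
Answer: $200 i \approx 200.0 i$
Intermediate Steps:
$p{\left(H \right)} = \frac{2}{3}$ ($p{\left(H \right)} = \frac{1}{9} \cdot 6 = \frac{2}{3}$)
$w = 30$ ($w = 3 + 3 \cdot 9 = 3 + 27 = 30$)
$G{\left(C \right)} = \sqrt{1 + C}$ ($G{\left(C \right)} = \sqrt{C + 1} = \sqrt{1 + C}$)
$B = 30$
$p{\left(0 \right)} G{\left(-5 \right)} 5 B = \frac{2 \sqrt{1 - 5} \cdot 5}{3} \cdot 30 = \frac{2 \sqrt{-4} \cdot 5}{3} \cdot 30 = \frac{2 \cdot 2 i 5}{3} \cdot 30 = \frac{2 \cdot 10 i}{3} \cdot 30 = \frac{20 i}{3} \cdot 30 = 200 i$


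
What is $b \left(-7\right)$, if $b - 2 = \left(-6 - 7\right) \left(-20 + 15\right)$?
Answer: $-469$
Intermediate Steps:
$b = 67$ ($b = 2 + \left(-6 - 7\right) \left(-20 + 15\right) = 2 + \left(-6 - 7\right) \left(-5\right) = 2 - -65 = 2 + 65 = 67$)
$b \left(-7\right) = 67 \left(-7\right) = -469$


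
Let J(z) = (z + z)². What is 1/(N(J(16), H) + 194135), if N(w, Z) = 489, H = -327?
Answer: 1/194624 ≈ 5.1381e-6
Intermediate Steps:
J(z) = 4*z² (J(z) = (2*z)² = 4*z²)
1/(N(J(16), H) + 194135) = 1/(489 + 194135) = 1/194624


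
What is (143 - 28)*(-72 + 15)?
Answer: -6555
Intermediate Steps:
(143 - 28)*(-72 + 15) = 115*(-57) = -6555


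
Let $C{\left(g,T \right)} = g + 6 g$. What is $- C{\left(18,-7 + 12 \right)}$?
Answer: $-126$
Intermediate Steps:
$C{\left(g,T \right)} = 7 g$
$- C{\left(18,-7 + 12 \right)} = - 7 \cdot 18 = \left(-1\right) 126 = -126$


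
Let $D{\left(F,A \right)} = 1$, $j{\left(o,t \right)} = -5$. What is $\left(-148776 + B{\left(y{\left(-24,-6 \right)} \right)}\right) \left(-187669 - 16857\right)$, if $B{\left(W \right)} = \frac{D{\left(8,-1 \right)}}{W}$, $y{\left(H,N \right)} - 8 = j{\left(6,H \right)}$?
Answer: $\frac{91285476002}{3} \approx 3.0428 \cdot 10^{10}$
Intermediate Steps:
$y{\left(H,N \right)} = 3$ ($y{\left(H,N \right)} = 8 - 5 = 3$)
$B{\left(W \right)} = \frac{1}{W}$ ($B{\left(W \right)} = 1 \frac{1}{W} = \frac{1}{W}$)
$\left(-148776 + B{\left(y{\left(-24,-6 \right)} \right)}\right) \left(-187669 - 16857\right) = \left(-148776 + \frac{1}{3}\right) \left(-187669 - 16857\right) = \left(-148776 + \frac{1}{3}\right) \left(-204526\right) = \left(- \frac{446327}{3}\right) \left(-204526\right) = \frac{91285476002}{3}$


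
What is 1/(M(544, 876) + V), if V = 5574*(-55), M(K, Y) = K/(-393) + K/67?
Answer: -26331/8072117326 ≈ -3.2620e-6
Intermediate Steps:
M(K, Y) = 326*K/26331 (M(K, Y) = K*(-1/393) + K*(1/67) = -K/393 + K/67 = 326*K/26331)
V = -306570
1/(M(544, 876) + V) = 1/((326/26331)*544 - 306570) = 1/(177344/26331 - 306570) = 1/(-8072117326/26331) = -26331/8072117326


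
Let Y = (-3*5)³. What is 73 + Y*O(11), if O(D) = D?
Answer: -37052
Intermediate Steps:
Y = -3375 (Y = (-15)³ = -3375)
73 + Y*O(11) = 73 - 3375*11 = 73 - 37125 = -37052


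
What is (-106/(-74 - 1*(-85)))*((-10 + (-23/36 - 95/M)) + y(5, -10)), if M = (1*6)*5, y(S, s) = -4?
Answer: 33973/198 ≈ 171.58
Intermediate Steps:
M = 30 (M = 6*5 = 30)
(-106/(-74 - 1*(-85)))*((-10 + (-23/36 - 95/M)) + y(5, -10)) = (-106/(-74 - 1*(-85)))*((-10 + (-23/36 - 95/30)) - 4) = (-106/(-74 + 85))*((-10 + (-23*1/36 - 95*1/30)) - 4) = (-106/11)*((-10 + (-23/36 - 19/6)) - 4) = (-106*1/11)*((-10 - 137/36) - 4) = -106*(-497/36 - 4)/11 = -106/11*(-641/36) = 33973/198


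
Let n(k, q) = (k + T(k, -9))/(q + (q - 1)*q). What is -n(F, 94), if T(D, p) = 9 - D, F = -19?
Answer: -9/8836 ≈ -0.0010186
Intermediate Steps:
n(k, q) = 9/(q + q*(-1 + q)) (n(k, q) = (k + (9 - k))/(q + (q - 1)*q) = 9/(q + (-1 + q)*q) = 9/(q + q*(-1 + q)))
-n(F, 94) = -9/94² = -9/8836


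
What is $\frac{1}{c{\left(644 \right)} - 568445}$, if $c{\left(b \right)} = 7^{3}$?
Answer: $- \frac{1}{568102} \approx -1.7602 \cdot 10^{-6}$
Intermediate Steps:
$c{\left(b \right)} = 343$
$\frac{1}{c{\left(644 \right)} - 568445} = \frac{1}{343 - 568445} = \frac{1}{-568102} = - \frac{1}{568102}$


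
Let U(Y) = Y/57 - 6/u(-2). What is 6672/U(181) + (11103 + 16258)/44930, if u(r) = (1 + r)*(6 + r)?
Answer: 34188700853/23947690 ≈ 1427.6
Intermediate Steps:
U(Y) = 3/2 + Y/57 (U(Y) = Y/57 - 6/(6 + (-2)² + 7*(-2)) = Y*(1/57) - 6/(6 + 4 - 14) = Y/57 - 6/(-4) = Y/57 - 6*(-¼) = Y/57 + 3/2 = 3/2 + Y/57)
6672/U(181) + (11103 + 16258)/44930 = 6672/(3/2 + (1/57)*181) + (11103 + 16258)/44930 = 6672/(3/2 + 181/57) + 27361*(1/44930) = 6672/(533/114) + 27361/44930 = 6672*(114/533) + 27361/44930 = 760608/533 + 27361/44930 = 34188700853/23947690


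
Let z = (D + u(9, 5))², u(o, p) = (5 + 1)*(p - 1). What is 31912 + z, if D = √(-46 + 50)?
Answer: 32588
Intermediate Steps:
u(o, p) = -6 + 6*p (u(o, p) = 6*(-1 + p) = -6 + 6*p)
D = 2 (D = √4 = 2)
z = 676 (z = (2 + (-6 + 6*5))² = (2 + (-6 + 30))² = (2 + 24)² = 26² = 676)
31912 + z = 31912 + 676 = 32588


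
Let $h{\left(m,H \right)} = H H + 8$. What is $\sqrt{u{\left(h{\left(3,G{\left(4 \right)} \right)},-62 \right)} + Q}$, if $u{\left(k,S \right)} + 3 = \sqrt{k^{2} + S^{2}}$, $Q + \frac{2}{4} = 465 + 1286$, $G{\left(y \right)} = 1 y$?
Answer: $\frac{\sqrt{6990 + 8 \sqrt{1105}}}{2} \approx 42.591$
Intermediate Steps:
$G{\left(y \right)} = y$
$Q = \frac{3501}{2}$ ($Q = - \frac{1}{2} + \left(465 + 1286\right) = - \frac{1}{2} + 1751 = \frac{3501}{2} \approx 1750.5$)
$h{\left(m,H \right)} = 8 + H^{2}$ ($h{\left(m,H \right)} = H^{2} + 8 = 8 + H^{2}$)
$u{\left(k,S \right)} = -3 + \sqrt{S^{2} + k^{2}}$ ($u{\left(k,S \right)} = -3 + \sqrt{k^{2} + S^{2}} = -3 + \sqrt{S^{2} + k^{2}}$)
$\sqrt{u{\left(h{\left(3,G{\left(4 \right)} \right)},-62 \right)} + Q} = \sqrt{\left(-3 + \sqrt{\left(-62\right)^{2} + \left(8 + 4^{2}\right)^{2}}\right) + \frac{3501}{2}} = \sqrt{\left(-3 + \sqrt{3844 + \left(8 + 16\right)^{2}}\right) + \frac{3501}{2}} = \sqrt{\left(-3 + \sqrt{3844 + 24^{2}}\right) + \frac{3501}{2}} = \sqrt{\left(-3 + \sqrt{3844 + 576}\right) + \frac{3501}{2}} = \sqrt{\left(-3 + \sqrt{4420}\right) + \frac{3501}{2}} = \sqrt{\left(-3 + 2 \sqrt{1105}\right) + \frac{3501}{2}} = \sqrt{\frac{3495}{2} + 2 \sqrt{1105}}$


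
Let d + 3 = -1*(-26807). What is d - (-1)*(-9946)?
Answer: 16858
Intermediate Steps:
d = 26804 (d = -3 - 1*(-26807) = -3 + 26807 = 26804)
d - (-1)*(-9946) = 26804 - (-1)*(-9946) = 26804 - 1*9946 = 26804 - 9946 = 16858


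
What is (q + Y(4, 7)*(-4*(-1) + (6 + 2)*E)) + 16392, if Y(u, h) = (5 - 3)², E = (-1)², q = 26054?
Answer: 42494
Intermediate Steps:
E = 1
Y(u, h) = 4 (Y(u, h) = 2² = 4)
(q + Y(4, 7)*(-4*(-1) + (6 + 2)*E)) + 16392 = (26054 + 4*(-4*(-1) + (6 + 2)*1)) + 16392 = (26054 + 4*(4 + 8*1)) + 16392 = (26054 + 4*(4 + 8)) + 16392 = (26054 + 4*12) + 16392 = (26054 + 48) + 16392 = 26102 + 16392 = 42494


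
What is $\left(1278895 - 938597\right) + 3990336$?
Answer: $4330634$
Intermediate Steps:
$\left(1278895 - 938597\right) + 3990336 = 340298 + 3990336 = 4330634$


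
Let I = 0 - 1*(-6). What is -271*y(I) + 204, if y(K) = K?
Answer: -1422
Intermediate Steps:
I = 6 (I = 0 + 6 = 6)
-271*y(I) + 204 = -271*6 + 204 = -1626 + 204 = -1422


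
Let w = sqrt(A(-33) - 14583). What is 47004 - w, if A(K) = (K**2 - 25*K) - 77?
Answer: 47004 - I*sqrt(12746) ≈ 47004.0 - 112.9*I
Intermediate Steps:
A(K) = -77 + K**2 - 25*K
w = I*sqrt(12746) (w = sqrt((-77 + (-33)**2 - 25*(-33)) - 14583) = sqrt((-77 + 1089 + 825) - 14583) = sqrt(1837 - 14583) = sqrt(-12746) = I*sqrt(12746) ≈ 112.9*I)
47004 - w = 47004 - I*sqrt(12746)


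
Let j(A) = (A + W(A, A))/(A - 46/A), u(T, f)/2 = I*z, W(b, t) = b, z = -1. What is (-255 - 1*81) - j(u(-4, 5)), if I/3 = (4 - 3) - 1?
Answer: -336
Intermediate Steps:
I = 0 (I = 3*((4 - 3) - 1) = 3*(1 - 1) = 3*0 = 0)
u(T, f) = 0 (u(T, f) = 2*(0*(-1)) = 2*0 = 0)
j(A) = 2*A/(A - 46/A) (j(A) = (A + A)/(A - 46/A) = (2*A)/(A - 46/A) = 2*A/(A - 46/A))
(-255 - 1*81) - j(u(-4, 5)) = (-255 - 1*81) - 2*0²/(-46 + 0²) = (-255 - 81) - 2*0/(-46 + 0) = -336 - 2*0/(-46) = -336 - 2*0*(-1)/46 = -336 - 1*0 = -336 + 0 = -336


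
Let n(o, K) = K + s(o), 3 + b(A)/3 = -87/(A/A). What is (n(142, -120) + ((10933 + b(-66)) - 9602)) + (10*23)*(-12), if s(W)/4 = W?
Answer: -1251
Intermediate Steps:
b(A) = -270 (b(A) = -9 + 3*(-87/(A/A)) = -9 + 3*(-87/1) = -9 + 3*(-87*1) = -9 + 3*(-87) = -9 - 261 = -270)
s(W) = 4*W
n(o, K) = K + 4*o
(n(142, -120) + ((10933 + b(-66)) - 9602)) + (10*23)*(-12) = ((-120 + 4*142) + ((10933 - 270) - 9602)) + (10*23)*(-12) = ((-120 + 568) + (10663 - 9602)) + 230*(-12) = (448 + 1061) - 2760 = 1509 - 2760 = -1251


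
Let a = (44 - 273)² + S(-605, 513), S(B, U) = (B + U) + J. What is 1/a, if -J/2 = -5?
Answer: 1/52359 ≈ 1.9099e-5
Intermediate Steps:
J = 10 (J = -2*(-5) = 10)
S(B, U) = 10 + B + U (S(B, U) = (B + U) + 10 = 10 + B + U)
a = 52359 (a = (44 - 273)² + (10 - 605 + 513) = (-229)² - 82 = 52441 - 82 = 52359)
1/a = 1/52359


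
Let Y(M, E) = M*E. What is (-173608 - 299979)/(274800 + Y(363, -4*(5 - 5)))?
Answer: -473587/274800 ≈ -1.7234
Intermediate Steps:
Y(M, E) = E*M
(-173608 - 299979)/(274800 + Y(363, -4*(5 - 5))) = (-173608 - 299979)/(274800 - 4*(5 - 5)*363) = -473587/(274800 - 4*0*363) = -473587/(274800 + 0*363) = -473587/(274800 + 0) = -473587/274800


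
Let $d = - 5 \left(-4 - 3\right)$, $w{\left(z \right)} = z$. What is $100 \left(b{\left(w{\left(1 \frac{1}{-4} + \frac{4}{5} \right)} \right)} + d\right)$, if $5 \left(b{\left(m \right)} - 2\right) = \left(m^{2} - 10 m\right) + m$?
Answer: $\frac{72141}{20} \approx 3607.1$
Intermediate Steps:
$d = 35$ ($d = \left(-5\right) \left(-7\right) = 35$)
$b{\left(m \right)} = 2 - \frac{9 m}{5} + \frac{m^{2}}{5}$ ($b{\left(m \right)} = 2 + \frac{\left(m^{2} - 10 m\right) + m}{5} = 2 + \frac{m^{2} - 9 m}{5} = 2 + \left(- \frac{9 m}{5} + \frac{m^{2}}{5}\right) = 2 - \frac{9 m}{5} + \frac{m^{2}}{5}$)
$100 \left(b{\left(w{\left(1 \frac{1}{-4} + \frac{4}{5} \right)} \right)} + d\right) = 100 \left(\left(2 - \frac{9 \left(1 \frac{1}{-4} + \frac{4}{5}\right)}{5} + \frac{\left(1 \frac{1}{-4} + \frac{4}{5}\right)^{2}}{5}\right) + 35\right) = 100 \left(\left(2 - \frac{9 \left(1 \left(- \frac{1}{4}\right) + 4 \cdot \frac{1}{5}\right)}{5} + \frac{\left(1 \left(- \frac{1}{4}\right) + 4 \cdot \frac{1}{5}\right)^{2}}{5}\right) + 35\right) = 100 \left(\left(2 - \frac{9 \left(- \frac{1}{4} + \frac{4}{5}\right)}{5} + \frac{\left(- \frac{1}{4} + \frac{4}{5}\right)^{2}}{5}\right) + 35\right) = 100 \left(\left(2 - \frac{99}{100} + \frac{\left(\frac{11}{20}\right)^{2}}{5}\right) + 35\right) = 100 \left(\left(2 - \frac{99}{100} + \frac{1}{5} \cdot \frac{121}{400}\right) + 35\right) = 100 \left(\left(2 - \frac{99}{100} + \frac{121}{2000}\right) + 35\right) = 100 \left(\frac{2141}{2000} + 35\right) = 100 \cdot \frac{72141}{2000} = \frac{72141}{20}$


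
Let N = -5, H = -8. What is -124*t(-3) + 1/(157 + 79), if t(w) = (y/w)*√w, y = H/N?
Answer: 1/236 + 992*I*√3/15 ≈ 0.0042373 + 114.55*I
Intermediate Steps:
y = 8/5 (y = -8/(-5) = -8*(-⅕) = 8/5 ≈ 1.6000)
t(w) = 8/(5*√w) (t(w) = (8/(5*w))*√w = 8/(5*√w))
-124*t(-3) + 1/(157 + 79) = -992/(5*√(-3)) + 1/(157 + 79) = -992*(-I*√3/3)/5 + 1/236 = -(-992)*I*√3/15 + 1/236 = 992*I*√3/15 + 1/236 = 1/236 + 992*I*√3/15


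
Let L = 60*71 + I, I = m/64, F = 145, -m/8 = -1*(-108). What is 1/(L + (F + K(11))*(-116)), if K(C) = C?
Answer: -2/27699 ≈ -7.2205e-5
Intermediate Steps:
m = -864 (m = -(-8)*(-108) = -8*108 = -864)
I = -27/2 (I = -864/64 = -864*1/64 = -27/2 ≈ -13.500)
L = 8493/2 (L = 60*71 - 27/2 = 4260 - 27/2 = 8493/2 ≈ 4246.5)
1/(L + (F + K(11))*(-116)) = 1/(8493/2 + (145 + 11)*(-116)) = 1/(8493/2 + 156*(-116)) = 1/(8493/2 - 18096) = 1/(-27699/2) = -2/27699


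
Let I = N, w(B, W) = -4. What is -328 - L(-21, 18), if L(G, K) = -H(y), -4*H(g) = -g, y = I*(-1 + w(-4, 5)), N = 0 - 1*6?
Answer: -641/2 ≈ -320.50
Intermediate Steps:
N = -6 (N = 0 - 6 = -6)
I = -6
y = 30 (y = -6*(-1 - 4) = -6*(-5) = 30)
H(g) = g/4 (H(g) = -(-1)*g/4 = g/4)
L(G, K) = -15/2 (L(G, K) = -30/4 = -1*15/2 = -15/2)
-328 - L(-21, 18) = -328 - 1*(-15/2) = -328 + 15/2 = -641/2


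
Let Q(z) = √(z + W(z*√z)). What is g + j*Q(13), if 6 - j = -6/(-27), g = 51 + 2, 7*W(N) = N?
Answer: 53 + 52*√(637 + 91*√13)/63 ≈ 78.642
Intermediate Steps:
W(N) = N/7
Q(z) = √(z + z^(3/2)/7) (Q(z) = √(z + (z*√z)/7) = √(z + z^(3/2)/7))
g = 53
j = 52/9 (j = 6 - (-6)/(-27) = 6 - (-6)*(-1)/27 = 6 - 1*2/9 = 6 - 2/9 = 52/9 ≈ 5.7778)
g + j*Q(13) = 53 + 52*(√(7*13^(3/2) + 49*13)/7)/9 = 53 + 52*(√(7*(13*√13) + 637)/7)/9 = 53 + 52*(√(91*√13 + 637)/7)/9 = 53 + 52*(√(637 + 91*√13)/7)/9 = 53 + 52*√(637 + 91*√13)/63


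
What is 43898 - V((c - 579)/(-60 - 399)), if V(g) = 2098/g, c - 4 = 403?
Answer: 3293737/86 ≈ 38299.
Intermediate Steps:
c = 407 (c = 4 + 403 = 407)
43898 - V((c - 579)/(-60 - 399)) = 43898 - 2098/((407 - 579)/(-60 - 399)) = 43898 - 2098/((-172/(-459))) = 43898 - 2098/((-172*(-1/459))) = 43898 - 2098/172/459 = 43898 - 2098*459/172 = 43898 - 1*481491/86 = 43898 - 481491/86 = 3293737/86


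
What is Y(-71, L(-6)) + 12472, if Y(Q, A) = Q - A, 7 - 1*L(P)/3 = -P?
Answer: 12398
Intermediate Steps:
L(P) = 21 + 3*P (L(P) = 21 - (-3)*P = 21 + 3*P)
Y(-71, L(-6)) + 12472 = (-71 - (21 + 3*(-6))) + 12472 = (-71 - (21 - 18)) + 12472 = (-71 - 1*3) + 12472 = (-71 - 3) + 12472 = -74 + 12472 = 12398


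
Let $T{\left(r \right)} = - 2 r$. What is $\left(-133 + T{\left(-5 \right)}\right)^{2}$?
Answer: $15129$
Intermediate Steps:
$\left(-133 + T{\left(-5 \right)}\right)^{2} = \left(-133 - -10\right)^{2} = \left(-133 + 10\right)^{2} = \left(-123\right)^{2} = 15129$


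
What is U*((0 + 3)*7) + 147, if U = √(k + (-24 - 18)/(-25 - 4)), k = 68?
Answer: 147 + 21*√58406/29 ≈ 322.00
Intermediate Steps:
U = √58406/29 (U = √(68 + (-24 - 18)/(-25 - 4)) = √(68 - 42/(-29)) = √(68 - 42*(-1/29)) = √(68 + 42/29) = √(2014/29) = √58406/29 ≈ 8.3336)
U*((0 + 3)*7) + 147 = (√58406/29)*((0 + 3)*7) + 147 = (√58406/29)*(3*7) + 147 = (√58406/29)*21 + 147 = 21*√58406/29 + 147 = 147 + 21*√58406/29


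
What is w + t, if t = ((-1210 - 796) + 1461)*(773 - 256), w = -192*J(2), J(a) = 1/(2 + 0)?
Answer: -281861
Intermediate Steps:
J(a) = 1/2
w = -96 (w = -192*1/2 = -96)
t = -281765 (t = (-2006 + 1461)*517 = -545*517 = -281765)
w + t = -96 - 281765 = -281861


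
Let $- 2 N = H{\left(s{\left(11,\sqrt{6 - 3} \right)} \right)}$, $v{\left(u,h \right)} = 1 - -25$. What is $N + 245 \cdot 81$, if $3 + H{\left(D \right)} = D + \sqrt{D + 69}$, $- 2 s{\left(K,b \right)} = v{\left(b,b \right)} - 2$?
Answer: $\frac{39705}{2} - \frac{\sqrt{57}}{2} \approx 19849.0$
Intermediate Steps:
$v{\left(u,h \right)} = 26$ ($v{\left(u,h \right)} = 1 + 25 = 26$)
$s{\left(K,b \right)} = -12$ ($s{\left(K,b \right)} = - \frac{26 - 2}{2} = \left(- \frac{1}{2}\right) 24 = -12$)
$H{\left(D \right)} = -3 + D + \sqrt{69 + D}$ ($H{\left(D \right)} = -3 + \left(D + \sqrt{D + 69}\right) = -3 + \left(D + \sqrt{69 + D}\right) = -3 + D + \sqrt{69 + D}$)
$N = \frac{15}{2} - \frac{\sqrt{57}}{2}$ ($N = - \frac{-3 - 12 + \sqrt{69 - 12}}{2} = - \frac{-3 - 12 + \sqrt{57}}{2} = - \frac{-15 + \sqrt{57}}{2} = \frac{15}{2} - \frac{\sqrt{57}}{2} \approx 3.7251$)
$N + 245 \cdot 81 = \left(\frac{15}{2} - \frac{\sqrt{57}}{2}\right) + 245 \cdot 81 = \left(\frac{15}{2} - \frac{\sqrt{57}}{2}\right) + 19845 = \frac{39705}{2} - \frac{\sqrt{57}}{2}$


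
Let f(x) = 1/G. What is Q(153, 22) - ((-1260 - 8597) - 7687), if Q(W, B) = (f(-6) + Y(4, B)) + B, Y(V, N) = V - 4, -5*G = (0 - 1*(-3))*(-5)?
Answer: 52699/3 ≈ 17566.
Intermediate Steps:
G = 3 (G = -(0 - 1*(-3))*(-5)/5 = -(0 + 3)*(-5)/5 = -3*(-5)/5 = -⅕*(-15) = 3)
Y(V, N) = -4 + V
f(x) = ⅓ (f(x) = 1/3 = ⅓)
Q(W, B) = ⅓ + B (Q(W, B) = (⅓ + (-4 + 4)) + B = (⅓ + 0) + B = ⅓ + B)
Q(153, 22) - ((-1260 - 8597) - 7687) = (⅓ + 22) - ((-1260 - 8597) - 7687) = 67/3 - (-9857 - 7687) = 67/3 - 1*(-17544) = 67/3 + 17544 = 52699/3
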